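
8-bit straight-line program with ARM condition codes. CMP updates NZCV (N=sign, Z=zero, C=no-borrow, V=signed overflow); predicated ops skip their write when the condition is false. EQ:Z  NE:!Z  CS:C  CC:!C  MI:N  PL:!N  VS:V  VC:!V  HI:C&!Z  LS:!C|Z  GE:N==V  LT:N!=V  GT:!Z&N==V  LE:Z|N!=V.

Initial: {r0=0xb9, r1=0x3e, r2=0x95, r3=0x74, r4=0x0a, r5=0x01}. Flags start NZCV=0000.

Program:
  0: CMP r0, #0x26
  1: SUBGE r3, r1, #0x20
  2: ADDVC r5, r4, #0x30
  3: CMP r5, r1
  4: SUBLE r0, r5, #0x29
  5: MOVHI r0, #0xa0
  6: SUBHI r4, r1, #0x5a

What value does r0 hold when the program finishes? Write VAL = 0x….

VAL = 0x11

[0] flags=1010 → (cmp)
[1] flags=1010 GE?F → skip
[2] flags=1010 VC?T → r5=0x3a
[3] flags=1000 → (cmp)
[4] flags=1000 LE?T → r0=0x11
[5] flags=1000 HI?F → skip
[6] flags=1000 HI?F → skip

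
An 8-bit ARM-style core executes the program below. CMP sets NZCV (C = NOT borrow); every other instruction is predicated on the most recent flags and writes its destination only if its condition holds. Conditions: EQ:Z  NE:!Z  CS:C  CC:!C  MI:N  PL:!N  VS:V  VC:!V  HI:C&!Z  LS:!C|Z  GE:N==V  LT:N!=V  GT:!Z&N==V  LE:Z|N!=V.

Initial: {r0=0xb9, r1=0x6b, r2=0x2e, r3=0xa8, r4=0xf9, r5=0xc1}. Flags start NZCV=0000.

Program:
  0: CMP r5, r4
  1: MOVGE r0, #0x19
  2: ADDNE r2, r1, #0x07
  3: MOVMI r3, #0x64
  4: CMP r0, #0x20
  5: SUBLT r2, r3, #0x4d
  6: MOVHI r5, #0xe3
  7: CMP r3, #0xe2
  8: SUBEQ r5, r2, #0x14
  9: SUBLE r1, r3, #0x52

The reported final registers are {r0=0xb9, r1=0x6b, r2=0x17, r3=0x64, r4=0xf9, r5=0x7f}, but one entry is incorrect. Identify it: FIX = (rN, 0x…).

FIX = (r5, 0xe3)

0: ✓ CMP  NZCV=1000
1: · MOVGE
2: ✓ ADDNE  r2←0x72
3: ✓ MOVMI  r3←0x64
4: ✓ CMP  NZCV=1010
5: ✓ SUBLT  r2←0x17
6: ✓ MOVHI  r5←0xe3
7: ✓ CMP  NZCV=1001
8: · SUBEQ
9: · SUBLE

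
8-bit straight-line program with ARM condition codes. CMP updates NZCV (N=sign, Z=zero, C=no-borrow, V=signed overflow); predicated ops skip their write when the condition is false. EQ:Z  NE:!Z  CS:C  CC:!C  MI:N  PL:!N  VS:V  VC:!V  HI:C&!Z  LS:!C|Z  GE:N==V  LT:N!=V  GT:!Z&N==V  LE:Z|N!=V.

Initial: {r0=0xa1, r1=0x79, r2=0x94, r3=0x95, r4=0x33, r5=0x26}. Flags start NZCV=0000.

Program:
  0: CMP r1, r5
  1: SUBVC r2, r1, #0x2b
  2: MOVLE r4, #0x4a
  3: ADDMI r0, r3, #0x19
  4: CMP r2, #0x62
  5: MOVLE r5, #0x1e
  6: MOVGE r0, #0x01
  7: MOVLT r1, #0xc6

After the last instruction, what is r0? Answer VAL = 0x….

VAL = 0xa1

0: ✓ CMP  NZCV=0010
1: ✓ SUBVC  r2←0x4e
2: · MOVLE
3: · ADDMI
4: ✓ CMP  NZCV=1000
5: ✓ MOVLE  r5←0x1e
6: · MOVGE
7: ✓ MOVLT  r1←0xc6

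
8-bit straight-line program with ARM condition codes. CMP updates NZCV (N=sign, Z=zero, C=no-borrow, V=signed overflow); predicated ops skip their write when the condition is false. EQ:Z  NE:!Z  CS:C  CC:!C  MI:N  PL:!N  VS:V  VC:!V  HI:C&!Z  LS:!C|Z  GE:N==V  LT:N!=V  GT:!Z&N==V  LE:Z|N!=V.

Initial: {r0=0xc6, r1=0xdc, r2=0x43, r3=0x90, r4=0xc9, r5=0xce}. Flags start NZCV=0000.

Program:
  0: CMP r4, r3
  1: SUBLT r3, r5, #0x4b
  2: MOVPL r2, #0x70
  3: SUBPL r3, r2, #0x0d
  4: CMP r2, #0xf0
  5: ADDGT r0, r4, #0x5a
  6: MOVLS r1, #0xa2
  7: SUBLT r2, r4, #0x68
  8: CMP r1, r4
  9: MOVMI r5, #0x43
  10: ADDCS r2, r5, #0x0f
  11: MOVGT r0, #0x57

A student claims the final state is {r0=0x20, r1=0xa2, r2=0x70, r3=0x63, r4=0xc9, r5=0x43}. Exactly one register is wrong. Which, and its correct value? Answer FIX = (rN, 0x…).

[0] flags=0010 → (cmp)
[1] flags=0010 LT?F → skip
[2] flags=0010 PL?T → r2=0x70
[3] flags=0010 PL?T → r3=0x63
[4] flags=1001 → (cmp)
[5] flags=1001 GT?T → r0=0x23
[6] flags=1001 LS?T → r1=0xa2
[7] flags=1001 LT?F → skip
[8] flags=1000 → (cmp)
[9] flags=1000 MI?T → r5=0x43
[10] flags=1000 CS?F → skip
[11] flags=1000 GT?F → skip

FIX = (r0, 0x23)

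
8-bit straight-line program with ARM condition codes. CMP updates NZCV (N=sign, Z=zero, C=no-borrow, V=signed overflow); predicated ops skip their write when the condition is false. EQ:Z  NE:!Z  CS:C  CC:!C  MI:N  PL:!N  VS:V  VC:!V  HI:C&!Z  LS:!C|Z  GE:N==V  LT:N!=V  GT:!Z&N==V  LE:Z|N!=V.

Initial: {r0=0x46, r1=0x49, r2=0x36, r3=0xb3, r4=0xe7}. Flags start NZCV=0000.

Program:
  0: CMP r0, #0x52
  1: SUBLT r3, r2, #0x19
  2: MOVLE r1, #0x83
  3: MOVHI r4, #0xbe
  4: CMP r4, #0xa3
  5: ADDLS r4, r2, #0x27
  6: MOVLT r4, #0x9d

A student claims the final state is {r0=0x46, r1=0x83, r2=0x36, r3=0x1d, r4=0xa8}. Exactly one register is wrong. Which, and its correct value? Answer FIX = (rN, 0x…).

0: ✓ CMP  NZCV=1000
1: ✓ SUBLT  r3←0x1d
2: ✓ MOVLE  r1←0x83
3: · MOVHI
4: ✓ CMP  NZCV=0010
5: · ADDLS
6: · MOVLT

FIX = (r4, 0xe7)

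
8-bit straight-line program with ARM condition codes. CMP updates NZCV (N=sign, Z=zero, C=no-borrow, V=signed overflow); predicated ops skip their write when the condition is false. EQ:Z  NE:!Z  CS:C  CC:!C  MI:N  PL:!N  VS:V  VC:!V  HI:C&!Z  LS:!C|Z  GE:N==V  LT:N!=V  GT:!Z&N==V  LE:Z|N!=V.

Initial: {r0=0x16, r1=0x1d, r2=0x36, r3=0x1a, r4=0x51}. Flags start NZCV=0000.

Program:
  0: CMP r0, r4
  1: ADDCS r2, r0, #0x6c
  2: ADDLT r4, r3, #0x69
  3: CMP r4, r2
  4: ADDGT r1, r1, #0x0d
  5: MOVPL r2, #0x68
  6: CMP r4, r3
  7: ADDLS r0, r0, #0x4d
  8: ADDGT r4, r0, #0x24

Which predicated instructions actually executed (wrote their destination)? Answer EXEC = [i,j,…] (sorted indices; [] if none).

EXEC = [2,5]

0: ✓ CMP  NZCV=1000
1: · ADDCS
2: ✓ ADDLT  r4←0x83
3: ✓ CMP  NZCV=0011
4: · ADDGT
5: ✓ MOVPL  r2←0x68
6: ✓ CMP  NZCV=0011
7: · ADDLS
8: · ADDGT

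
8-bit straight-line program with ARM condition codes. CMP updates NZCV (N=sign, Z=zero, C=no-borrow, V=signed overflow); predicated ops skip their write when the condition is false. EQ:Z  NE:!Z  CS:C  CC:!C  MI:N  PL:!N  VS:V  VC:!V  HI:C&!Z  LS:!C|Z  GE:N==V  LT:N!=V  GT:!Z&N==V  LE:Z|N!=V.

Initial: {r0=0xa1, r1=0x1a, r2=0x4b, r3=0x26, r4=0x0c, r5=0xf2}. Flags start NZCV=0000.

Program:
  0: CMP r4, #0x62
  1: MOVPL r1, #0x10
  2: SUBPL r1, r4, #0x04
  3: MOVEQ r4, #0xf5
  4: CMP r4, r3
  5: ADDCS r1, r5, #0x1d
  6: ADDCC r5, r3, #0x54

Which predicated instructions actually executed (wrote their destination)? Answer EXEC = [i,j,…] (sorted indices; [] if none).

0: ✓ CMP  NZCV=1000
1: · MOVPL
2: · SUBPL
3: · MOVEQ
4: ✓ CMP  NZCV=1000
5: · ADDCS
6: ✓ ADDCC  r5←0x7a

EXEC = [6]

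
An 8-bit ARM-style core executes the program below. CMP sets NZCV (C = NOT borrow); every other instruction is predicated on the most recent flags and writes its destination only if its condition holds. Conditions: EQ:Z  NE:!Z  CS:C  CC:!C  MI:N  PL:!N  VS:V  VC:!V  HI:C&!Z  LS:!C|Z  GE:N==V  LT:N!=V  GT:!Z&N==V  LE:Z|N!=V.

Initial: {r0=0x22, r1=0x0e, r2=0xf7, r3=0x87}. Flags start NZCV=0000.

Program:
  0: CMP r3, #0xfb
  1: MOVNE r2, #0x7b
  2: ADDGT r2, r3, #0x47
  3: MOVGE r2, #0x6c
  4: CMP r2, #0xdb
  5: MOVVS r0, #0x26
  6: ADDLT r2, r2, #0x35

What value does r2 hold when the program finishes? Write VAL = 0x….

0: ✓ CMP  NZCV=1000
1: ✓ MOVNE  r2←0x7b
2: · ADDGT
3: · MOVGE
4: ✓ CMP  NZCV=1001
5: ✓ MOVVS  r0←0x26
6: · ADDLT

VAL = 0x7b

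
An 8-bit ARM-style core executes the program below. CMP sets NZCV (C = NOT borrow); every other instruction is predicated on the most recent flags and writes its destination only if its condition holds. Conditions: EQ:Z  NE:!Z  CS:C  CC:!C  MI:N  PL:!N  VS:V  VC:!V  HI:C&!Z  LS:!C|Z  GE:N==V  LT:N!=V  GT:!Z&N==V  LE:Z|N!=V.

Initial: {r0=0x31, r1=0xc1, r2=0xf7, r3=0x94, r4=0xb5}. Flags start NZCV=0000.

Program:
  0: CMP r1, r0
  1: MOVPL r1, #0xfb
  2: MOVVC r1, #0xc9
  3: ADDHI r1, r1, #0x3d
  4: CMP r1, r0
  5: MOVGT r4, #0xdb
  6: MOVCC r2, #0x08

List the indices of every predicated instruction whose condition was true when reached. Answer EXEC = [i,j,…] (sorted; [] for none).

0: ✓ CMP  NZCV=1010
1: · MOVPL
2: ✓ MOVVC  r1←0xc9
3: ✓ ADDHI  r1←0x06
4: ✓ CMP  NZCV=1000
5: · MOVGT
6: ✓ MOVCC  r2←0x08

EXEC = [2,3,6]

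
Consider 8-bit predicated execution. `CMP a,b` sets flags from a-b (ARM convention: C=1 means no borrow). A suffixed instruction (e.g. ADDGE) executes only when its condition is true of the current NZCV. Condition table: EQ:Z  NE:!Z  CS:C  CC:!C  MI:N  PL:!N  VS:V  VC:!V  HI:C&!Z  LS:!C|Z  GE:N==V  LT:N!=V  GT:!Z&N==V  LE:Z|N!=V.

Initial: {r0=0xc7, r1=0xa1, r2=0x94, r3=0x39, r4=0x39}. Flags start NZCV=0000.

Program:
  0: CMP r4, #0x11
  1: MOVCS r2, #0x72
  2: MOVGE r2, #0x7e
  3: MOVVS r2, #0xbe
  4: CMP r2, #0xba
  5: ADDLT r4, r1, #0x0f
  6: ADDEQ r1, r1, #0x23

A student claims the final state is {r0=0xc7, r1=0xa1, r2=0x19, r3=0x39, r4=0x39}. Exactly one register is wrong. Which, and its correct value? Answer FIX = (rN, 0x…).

0: ✓ CMP  NZCV=0010
1: ✓ MOVCS  r2←0x72
2: ✓ MOVGE  r2←0x7e
3: · MOVVS
4: ✓ CMP  NZCV=1001
5: · ADDLT
6: · ADDEQ

FIX = (r2, 0x7e)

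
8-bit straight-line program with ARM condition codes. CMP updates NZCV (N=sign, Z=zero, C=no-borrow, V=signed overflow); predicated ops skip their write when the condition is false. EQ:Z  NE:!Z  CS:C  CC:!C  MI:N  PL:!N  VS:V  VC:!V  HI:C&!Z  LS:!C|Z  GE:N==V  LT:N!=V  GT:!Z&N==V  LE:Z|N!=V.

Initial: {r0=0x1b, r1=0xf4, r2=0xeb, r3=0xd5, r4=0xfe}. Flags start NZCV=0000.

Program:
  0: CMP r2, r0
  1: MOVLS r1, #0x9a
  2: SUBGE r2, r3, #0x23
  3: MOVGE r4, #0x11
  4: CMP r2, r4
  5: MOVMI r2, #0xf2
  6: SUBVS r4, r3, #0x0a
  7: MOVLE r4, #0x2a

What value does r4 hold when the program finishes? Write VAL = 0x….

VAL = 0x2a

0: ✓ CMP  NZCV=1010
1: · MOVLS
2: · SUBGE
3: · MOVGE
4: ✓ CMP  NZCV=1000
5: ✓ MOVMI  r2←0xf2
6: · SUBVS
7: ✓ MOVLE  r4←0x2a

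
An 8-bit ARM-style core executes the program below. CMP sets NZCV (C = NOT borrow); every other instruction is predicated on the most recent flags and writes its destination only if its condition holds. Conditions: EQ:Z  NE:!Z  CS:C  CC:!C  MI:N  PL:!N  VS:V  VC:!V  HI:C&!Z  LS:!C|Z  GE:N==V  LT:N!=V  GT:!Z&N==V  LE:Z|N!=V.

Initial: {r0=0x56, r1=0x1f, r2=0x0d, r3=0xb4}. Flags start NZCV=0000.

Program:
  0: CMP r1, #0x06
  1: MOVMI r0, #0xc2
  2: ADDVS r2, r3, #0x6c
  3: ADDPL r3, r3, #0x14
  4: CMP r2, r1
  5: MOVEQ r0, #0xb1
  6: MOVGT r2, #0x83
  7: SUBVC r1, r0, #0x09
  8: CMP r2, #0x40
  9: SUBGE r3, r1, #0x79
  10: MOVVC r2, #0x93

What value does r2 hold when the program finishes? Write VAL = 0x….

VAL = 0x93

0: ✓ CMP  NZCV=0010
1: · MOVMI
2: · ADDVS
3: ✓ ADDPL  r3←0xc8
4: ✓ CMP  NZCV=1000
5: · MOVEQ
6: · MOVGT
7: ✓ SUBVC  r1←0x4d
8: ✓ CMP  NZCV=1000
9: · SUBGE
10: ✓ MOVVC  r2←0x93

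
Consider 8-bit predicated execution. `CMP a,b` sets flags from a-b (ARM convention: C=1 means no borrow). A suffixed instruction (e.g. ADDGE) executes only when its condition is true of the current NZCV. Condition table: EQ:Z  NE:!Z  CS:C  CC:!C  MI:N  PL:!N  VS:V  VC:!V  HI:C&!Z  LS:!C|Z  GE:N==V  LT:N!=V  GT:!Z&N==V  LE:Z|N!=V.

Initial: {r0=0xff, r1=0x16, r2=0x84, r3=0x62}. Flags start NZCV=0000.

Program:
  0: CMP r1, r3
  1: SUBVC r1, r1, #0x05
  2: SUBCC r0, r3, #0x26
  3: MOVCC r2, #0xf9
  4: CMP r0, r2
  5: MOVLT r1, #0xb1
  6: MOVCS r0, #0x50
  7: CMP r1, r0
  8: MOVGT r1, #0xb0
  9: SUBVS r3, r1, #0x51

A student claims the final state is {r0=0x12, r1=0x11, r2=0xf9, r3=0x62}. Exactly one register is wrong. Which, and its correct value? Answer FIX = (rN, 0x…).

FIX = (r0, 0x3c)

0: ✓ CMP  NZCV=1000
1: ✓ SUBVC  r1←0x11
2: ✓ SUBCC  r0←0x3c
3: ✓ MOVCC  r2←0xf9
4: ✓ CMP  NZCV=0000
5: · MOVLT
6: · MOVCS
7: ✓ CMP  NZCV=1000
8: · MOVGT
9: · SUBVS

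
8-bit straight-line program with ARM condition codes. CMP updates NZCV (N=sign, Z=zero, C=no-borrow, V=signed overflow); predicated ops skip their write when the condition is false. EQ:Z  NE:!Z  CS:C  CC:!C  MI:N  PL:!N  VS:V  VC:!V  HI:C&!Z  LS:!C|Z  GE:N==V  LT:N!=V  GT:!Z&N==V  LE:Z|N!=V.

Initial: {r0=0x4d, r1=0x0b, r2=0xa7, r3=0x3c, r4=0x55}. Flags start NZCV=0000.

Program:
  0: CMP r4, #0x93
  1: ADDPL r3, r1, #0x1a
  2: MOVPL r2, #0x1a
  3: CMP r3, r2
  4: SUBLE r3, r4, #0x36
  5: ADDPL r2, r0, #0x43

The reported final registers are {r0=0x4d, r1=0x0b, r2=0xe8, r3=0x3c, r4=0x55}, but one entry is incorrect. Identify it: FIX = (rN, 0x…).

FIX = (r2, 0xa7)

0: ✓ CMP  NZCV=1001
1: · ADDPL
2: · MOVPL
3: ✓ CMP  NZCV=1001
4: · SUBLE
5: · ADDPL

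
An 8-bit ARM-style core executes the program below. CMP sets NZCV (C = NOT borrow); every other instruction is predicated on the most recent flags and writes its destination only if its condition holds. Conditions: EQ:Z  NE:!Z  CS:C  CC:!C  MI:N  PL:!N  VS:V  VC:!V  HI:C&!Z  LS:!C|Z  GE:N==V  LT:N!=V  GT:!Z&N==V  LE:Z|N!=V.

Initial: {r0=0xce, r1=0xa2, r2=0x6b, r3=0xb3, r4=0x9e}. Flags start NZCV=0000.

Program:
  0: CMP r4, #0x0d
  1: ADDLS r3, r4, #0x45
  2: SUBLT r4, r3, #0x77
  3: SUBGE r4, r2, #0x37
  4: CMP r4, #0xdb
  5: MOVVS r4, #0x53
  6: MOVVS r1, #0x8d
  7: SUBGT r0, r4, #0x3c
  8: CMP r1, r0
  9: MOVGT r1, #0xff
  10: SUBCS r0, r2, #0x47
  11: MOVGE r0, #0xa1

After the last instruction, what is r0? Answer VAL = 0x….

[0] flags=1010 → (cmp)
[1] flags=1010 LS?F → skip
[2] flags=1010 LT?T → r4=0x3c
[3] flags=1010 GE?F → skip
[4] flags=0000 → (cmp)
[5] flags=0000 VS?F → skip
[6] flags=0000 VS?F → skip
[7] flags=0000 GT?T → r0=0x00
[8] flags=1010 → (cmp)
[9] flags=1010 GT?F → skip
[10] flags=1010 CS?T → r0=0x24
[11] flags=1010 GE?F → skip

VAL = 0x24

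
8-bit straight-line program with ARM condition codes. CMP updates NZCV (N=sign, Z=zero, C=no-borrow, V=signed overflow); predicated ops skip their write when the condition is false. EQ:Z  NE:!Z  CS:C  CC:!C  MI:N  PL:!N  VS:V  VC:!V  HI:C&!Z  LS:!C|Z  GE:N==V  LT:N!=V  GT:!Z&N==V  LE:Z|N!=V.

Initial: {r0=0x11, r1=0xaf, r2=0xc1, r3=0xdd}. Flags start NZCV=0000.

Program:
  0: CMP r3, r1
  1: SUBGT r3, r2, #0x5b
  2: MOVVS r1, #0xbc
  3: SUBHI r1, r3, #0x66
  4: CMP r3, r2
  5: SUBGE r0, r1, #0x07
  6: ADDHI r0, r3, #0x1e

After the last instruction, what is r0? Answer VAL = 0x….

VAL = 0xf9

0: ✓ CMP  NZCV=0010
1: ✓ SUBGT  r3←0x66
2: · MOVVS
3: ✓ SUBHI  r1←0x00
4: ✓ CMP  NZCV=1001
5: ✓ SUBGE  r0←0xf9
6: · ADDHI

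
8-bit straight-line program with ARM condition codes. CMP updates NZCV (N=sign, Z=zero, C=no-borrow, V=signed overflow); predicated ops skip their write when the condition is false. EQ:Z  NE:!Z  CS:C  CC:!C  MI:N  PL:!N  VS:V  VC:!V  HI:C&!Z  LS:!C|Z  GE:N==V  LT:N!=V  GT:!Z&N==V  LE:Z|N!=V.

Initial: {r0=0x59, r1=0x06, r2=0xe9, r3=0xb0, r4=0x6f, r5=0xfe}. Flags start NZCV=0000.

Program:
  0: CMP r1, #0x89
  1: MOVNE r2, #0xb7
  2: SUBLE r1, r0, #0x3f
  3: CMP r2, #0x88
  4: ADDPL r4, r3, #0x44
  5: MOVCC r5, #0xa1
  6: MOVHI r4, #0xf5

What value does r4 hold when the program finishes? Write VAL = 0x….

[0] flags=0000 → (cmp)
[1] flags=0000 NE?T → r2=0xb7
[2] flags=0000 LE?F → skip
[3] flags=0010 → (cmp)
[4] flags=0010 PL?T → r4=0xf4
[5] flags=0010 CC?F → skip
[6] flags=0010 HI?T → r4=0xf5

VAL = 0xf5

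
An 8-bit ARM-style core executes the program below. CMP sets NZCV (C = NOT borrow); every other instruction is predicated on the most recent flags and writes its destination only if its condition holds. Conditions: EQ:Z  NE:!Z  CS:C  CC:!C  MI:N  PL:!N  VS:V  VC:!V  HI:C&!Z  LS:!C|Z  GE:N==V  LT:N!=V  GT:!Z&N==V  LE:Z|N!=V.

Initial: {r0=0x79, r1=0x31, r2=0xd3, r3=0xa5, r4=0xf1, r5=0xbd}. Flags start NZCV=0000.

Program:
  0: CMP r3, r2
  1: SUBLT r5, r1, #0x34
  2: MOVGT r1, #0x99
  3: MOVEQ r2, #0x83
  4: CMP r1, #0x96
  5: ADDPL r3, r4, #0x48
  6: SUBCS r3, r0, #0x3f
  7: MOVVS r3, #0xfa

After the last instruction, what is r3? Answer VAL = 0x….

0: ✓ CMP  NZCV=1000
1: ✓ SUBLT  r5←0xfd
2: · MOVGT
3: · MOVEQ
4: ✓ CMP  NZCV=1001
5: · ADDPL
6: · SUBCS
7: ✓ MOVVS  r3←0xfa

VAL = 0xfa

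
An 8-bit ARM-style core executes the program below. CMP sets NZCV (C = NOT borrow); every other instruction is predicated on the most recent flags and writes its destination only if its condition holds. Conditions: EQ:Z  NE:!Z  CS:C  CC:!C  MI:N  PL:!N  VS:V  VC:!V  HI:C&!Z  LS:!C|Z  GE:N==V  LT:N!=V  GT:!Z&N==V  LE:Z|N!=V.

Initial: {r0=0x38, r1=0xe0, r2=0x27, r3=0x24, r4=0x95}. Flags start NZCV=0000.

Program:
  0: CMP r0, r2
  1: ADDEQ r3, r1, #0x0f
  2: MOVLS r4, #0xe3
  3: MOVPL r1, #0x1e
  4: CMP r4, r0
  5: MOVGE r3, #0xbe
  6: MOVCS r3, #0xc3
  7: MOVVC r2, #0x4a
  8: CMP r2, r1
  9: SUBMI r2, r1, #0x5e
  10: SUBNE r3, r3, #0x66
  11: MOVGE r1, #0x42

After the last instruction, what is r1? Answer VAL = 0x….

[0] flags=0010 → (cmp)
[1] flags=0010 EQ?F → skip
[2] flags=0010 LS?F → skip
[3] flags=0010 PL?T → r1=0x1e
[4] flags=0011 → (cmp)
[5] flags=0011 GE?F → skip
[6] flags=0011 CS?T → r3=0xc3
[7] flags=0011 VC?F → skip
[8] flags=0010 → (cmp)
[9] flags=0010 MI?F → skip
[10] flags=0010 NE?T → r3=0x5d
[11] flags=0010 GE?T → r1=0x42

VAL = 0x42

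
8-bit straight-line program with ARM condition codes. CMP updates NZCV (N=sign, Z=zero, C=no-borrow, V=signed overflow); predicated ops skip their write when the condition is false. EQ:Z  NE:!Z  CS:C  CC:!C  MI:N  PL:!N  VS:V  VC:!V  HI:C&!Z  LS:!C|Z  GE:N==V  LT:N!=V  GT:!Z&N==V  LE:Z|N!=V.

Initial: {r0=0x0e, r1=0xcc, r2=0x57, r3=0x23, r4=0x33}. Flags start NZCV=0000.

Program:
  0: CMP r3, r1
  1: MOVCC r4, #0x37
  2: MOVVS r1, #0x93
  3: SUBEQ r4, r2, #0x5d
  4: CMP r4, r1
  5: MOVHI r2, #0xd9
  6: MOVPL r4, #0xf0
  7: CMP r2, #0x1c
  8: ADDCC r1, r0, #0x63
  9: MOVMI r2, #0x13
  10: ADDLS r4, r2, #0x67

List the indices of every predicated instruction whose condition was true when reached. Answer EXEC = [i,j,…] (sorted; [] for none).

[0] flags=0000 → (cmp)
[1] flags=0000 CC?T → r4=0x37
[2] flags=0000 VS?F → skip
[3] flags=0000 EQ?F → skip
[4] flags=0000 → (cmp)
[5] flags=0000 HI?F → skip
[6] flags=0000 PL?T → r4=0xf0
[7] flags=0010 → (cmp)
[8] flags=0010 CC?F → skip
[9] flags=0010 MI?F → skip
[10] flags=0010 LS?F → skip

EXEC = [1,6]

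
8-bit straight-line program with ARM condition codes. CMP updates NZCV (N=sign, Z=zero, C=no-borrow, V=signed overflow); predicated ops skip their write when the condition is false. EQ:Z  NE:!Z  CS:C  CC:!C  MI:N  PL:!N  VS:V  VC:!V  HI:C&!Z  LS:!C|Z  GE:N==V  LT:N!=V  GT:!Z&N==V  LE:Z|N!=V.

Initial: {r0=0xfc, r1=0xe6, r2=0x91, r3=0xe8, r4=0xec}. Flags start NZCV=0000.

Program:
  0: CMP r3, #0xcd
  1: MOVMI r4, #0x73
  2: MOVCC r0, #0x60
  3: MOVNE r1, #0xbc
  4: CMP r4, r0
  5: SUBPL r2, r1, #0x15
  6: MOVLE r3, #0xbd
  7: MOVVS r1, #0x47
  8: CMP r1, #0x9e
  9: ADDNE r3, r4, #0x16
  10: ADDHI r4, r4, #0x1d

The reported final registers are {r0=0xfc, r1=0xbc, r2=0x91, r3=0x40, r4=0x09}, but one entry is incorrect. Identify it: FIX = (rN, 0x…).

[0] flags=0010 → (cmp)
[1] flags=0010 MI?F → skip
[2] flags=0010 CC?F → skip
[3] flags=0010 NE?T → r1=0xbc
[4] flags=1000 → (cmp)
[5] flags=1000 PL?F → skip
[6] flags=1000 LE?T → r3=0xbd
[7] flags=1000 VS?F → skip
[8] flags=0010 → (cmp)
[9] flags=0010 NE?T → r3=0x02
[10] flags=0010 HI?T → r4=0x09

FIX = (r3, 0x02)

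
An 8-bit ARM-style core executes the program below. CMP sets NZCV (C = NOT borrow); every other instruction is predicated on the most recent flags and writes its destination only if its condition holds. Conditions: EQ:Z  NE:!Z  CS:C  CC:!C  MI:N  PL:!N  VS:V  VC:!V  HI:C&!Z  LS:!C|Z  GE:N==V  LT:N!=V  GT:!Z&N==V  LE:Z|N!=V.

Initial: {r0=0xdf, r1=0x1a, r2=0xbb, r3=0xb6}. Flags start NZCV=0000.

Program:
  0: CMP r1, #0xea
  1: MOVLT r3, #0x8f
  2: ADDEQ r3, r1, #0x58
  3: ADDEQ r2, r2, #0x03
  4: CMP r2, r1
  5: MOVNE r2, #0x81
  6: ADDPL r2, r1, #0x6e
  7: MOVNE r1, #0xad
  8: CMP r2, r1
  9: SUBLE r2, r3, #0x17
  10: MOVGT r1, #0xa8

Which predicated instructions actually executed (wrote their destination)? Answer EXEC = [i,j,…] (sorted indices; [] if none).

EXEC = [5,7,9]

0: ✓ CMP  NZCV=0000
1: · MOVLT
2: · ADDEQ
3: · ADDEQ
4: ✓ CMP  NZCV=1010
5: ✓ MOVNE  r2←0x81
6: · ADDPL
7: ✓ MOVNE  r1←0xad
8: ✓ CMP  NZCV=1000
9: ✓ SUBLE  r2←0x9f
10: · MOVGT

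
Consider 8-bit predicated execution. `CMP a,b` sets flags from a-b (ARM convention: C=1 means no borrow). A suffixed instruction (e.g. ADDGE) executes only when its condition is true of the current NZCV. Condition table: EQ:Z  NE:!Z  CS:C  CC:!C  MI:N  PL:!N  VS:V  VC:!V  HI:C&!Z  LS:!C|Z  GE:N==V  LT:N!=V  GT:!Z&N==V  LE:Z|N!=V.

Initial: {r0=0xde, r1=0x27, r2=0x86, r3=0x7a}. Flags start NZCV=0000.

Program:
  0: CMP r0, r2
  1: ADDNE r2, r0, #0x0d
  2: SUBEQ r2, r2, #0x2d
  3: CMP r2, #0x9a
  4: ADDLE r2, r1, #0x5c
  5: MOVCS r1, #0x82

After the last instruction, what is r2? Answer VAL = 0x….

[0] flags=0010 → (cmp)
[1] flags=0010 NE?T → r2=0xeb
[2] flags=0010 EQ?F → skip
[3] flags=0010 → (cmp)
[4] flags=0010 LE?F → skip
[5] flags=0010 CS?T → r1=0x82

VAL = 0xeb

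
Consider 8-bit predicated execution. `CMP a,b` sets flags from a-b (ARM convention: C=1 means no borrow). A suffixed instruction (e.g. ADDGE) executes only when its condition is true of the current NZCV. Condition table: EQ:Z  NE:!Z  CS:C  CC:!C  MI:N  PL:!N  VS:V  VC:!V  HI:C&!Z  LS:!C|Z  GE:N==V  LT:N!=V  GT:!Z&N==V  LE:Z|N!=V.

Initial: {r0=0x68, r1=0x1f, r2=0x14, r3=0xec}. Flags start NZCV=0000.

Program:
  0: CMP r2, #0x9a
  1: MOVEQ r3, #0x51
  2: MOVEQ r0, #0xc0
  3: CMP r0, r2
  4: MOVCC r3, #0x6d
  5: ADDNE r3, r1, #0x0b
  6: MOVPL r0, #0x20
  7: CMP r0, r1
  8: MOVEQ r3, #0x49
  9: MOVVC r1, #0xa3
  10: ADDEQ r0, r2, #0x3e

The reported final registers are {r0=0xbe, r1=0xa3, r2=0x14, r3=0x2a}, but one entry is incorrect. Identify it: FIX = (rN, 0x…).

[0] flags=0000 → (cmp)
[1] flags=0000 EQ?F → skip
[2] flags=0000 EQ?F → skip
[3] flags=0010 → (cmp)
[4] flags=0010 CC?F → skip
[5] flags=0010 NE?T → r3=0x2a
[6] flags=0010 PL?T → r0=0x20
[7] flags=0010 → (cmp)
[8] flags=0010 EQ?F → skip
[9] flags=0010 VC?T → r1=0xa3
[10] flags=0010 EQ?F → skip

FIX = (r0, 0x20)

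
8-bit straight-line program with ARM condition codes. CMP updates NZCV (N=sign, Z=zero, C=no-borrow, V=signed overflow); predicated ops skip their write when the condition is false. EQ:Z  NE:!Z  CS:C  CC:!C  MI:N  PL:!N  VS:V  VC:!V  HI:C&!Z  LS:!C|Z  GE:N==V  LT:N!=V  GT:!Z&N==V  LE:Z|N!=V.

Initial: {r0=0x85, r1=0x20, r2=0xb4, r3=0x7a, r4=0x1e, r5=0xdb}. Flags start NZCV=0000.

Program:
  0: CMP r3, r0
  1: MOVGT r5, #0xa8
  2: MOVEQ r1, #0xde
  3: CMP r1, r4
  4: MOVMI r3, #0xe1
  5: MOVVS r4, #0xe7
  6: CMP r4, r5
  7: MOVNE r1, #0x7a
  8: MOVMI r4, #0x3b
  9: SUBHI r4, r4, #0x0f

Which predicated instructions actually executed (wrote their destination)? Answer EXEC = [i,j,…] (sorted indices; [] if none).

[0] flags=1001 → (cmp)
[1] flags=1001 GT?T → r5=0xa8
[2] flags=1001 EQ?F → skip
[3] flags=0010 → (cmp)
[4] flags=0010 MI?F → skip
[5] flags=0010 VS?F → skip
[6] flags=0000 → (cmp)
[7] flags=0000 NE?T → r1=0x7a
[8] flags=0000 MI?F → skip
[9] flags=0000 HI?F → skip

EXEC = [1,7]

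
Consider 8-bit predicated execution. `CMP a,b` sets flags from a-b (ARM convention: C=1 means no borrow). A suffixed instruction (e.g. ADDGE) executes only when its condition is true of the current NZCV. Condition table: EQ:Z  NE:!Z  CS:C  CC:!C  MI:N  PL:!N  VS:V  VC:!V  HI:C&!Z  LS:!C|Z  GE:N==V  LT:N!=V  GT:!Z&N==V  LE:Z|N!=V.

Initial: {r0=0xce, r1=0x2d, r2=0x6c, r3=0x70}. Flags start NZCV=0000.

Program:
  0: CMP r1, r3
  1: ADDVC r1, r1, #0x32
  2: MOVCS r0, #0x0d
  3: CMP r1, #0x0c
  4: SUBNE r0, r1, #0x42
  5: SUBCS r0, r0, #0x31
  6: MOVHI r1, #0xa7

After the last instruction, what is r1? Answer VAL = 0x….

VAL = 0xa7

[0] flags=1000 → (cmp)
[1] flags=1000 VC?T → r1=0x5f
[2] flags=1000 CS?F → skip
[3] flags=0010 → (cmp)
[4] flags=0010 NE?T → r0=0x1d
[5] flags=0010 CS?T → r0=0xec
[6] flags=0010 HI?T → r1=0xa7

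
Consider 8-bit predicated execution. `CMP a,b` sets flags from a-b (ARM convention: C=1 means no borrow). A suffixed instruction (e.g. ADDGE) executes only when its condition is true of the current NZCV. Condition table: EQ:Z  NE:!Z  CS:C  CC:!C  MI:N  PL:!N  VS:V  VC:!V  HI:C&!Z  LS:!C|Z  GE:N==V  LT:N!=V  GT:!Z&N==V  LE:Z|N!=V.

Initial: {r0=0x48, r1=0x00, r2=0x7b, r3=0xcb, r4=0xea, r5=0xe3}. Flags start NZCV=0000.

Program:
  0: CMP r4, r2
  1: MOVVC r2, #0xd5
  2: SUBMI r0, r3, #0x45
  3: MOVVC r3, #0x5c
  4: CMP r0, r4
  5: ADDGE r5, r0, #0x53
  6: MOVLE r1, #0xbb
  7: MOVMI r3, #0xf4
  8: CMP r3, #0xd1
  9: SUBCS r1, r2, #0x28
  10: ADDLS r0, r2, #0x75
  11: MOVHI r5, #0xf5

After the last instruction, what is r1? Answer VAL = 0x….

[0] flags=0011 → (cmp)
[1] flags=0011 VC?F → skip
[2] flags=0011 MI?F → skip
[3] flags=0011 VC?F → skip
[4] flags=0000 → (cmp)
[5] flags=0000 GE?T → r5=0x9b
[6] flags=0000 LE?F → skip
[7] flags=0000 MI?F → skip
[8] flags=1000 → (cmp)
[9] flags=1000 CS?F → skip
[10] flags=1000 LS?T → r0=0xf0
[11] flags=1000 HI?F → skip

VAL = 0x00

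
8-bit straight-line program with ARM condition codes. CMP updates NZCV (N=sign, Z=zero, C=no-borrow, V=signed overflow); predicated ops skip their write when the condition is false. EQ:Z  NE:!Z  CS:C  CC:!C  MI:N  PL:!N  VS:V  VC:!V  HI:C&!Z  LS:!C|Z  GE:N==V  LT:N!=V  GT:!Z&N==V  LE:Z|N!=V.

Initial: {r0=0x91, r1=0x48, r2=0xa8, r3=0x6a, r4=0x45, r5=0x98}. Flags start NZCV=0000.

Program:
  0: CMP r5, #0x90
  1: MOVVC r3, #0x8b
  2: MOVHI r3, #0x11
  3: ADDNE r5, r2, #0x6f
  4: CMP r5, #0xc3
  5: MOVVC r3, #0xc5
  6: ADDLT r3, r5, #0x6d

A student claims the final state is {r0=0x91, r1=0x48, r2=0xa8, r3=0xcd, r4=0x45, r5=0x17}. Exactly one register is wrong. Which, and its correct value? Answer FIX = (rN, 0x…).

FIX = (r3, 0xc5)

[0] flags=0010 → (cmp)
[1] flags=0010 VC?T → r3=0x8b
[2] flags=0010 HI?T → r3=0x11
[3] flags=0010 NE?T → r5=0x17
[4] flags=0000 → (cmp)
[5] flags=0000 VC?T → r3=0xc5
[6] flags=0000 LT?F → skip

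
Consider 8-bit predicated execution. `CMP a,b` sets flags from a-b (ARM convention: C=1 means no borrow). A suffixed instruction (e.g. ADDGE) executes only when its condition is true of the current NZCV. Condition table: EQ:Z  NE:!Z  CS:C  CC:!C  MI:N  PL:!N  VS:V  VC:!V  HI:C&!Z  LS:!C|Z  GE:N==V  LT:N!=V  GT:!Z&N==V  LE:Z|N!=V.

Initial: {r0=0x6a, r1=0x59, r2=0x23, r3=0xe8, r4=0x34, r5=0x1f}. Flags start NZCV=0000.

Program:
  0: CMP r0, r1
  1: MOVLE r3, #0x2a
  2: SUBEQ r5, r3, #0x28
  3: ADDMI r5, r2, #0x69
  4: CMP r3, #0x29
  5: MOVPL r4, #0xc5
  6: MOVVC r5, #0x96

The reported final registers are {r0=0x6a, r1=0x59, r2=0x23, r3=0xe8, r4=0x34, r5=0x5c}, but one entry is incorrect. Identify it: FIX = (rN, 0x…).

FIX = (r5, 0x96)

[0] flags=0010 → (cmp)
[1] flags=0010 LE?F → skip
[2] flags=0010 EQ?F → skip
[3] flags=0010 MI?F → skip
[4] flags=1010 → (cmp)
[5] flags=1010 PL?F → skip
[6] flags=1010 VC?T → r5=0x96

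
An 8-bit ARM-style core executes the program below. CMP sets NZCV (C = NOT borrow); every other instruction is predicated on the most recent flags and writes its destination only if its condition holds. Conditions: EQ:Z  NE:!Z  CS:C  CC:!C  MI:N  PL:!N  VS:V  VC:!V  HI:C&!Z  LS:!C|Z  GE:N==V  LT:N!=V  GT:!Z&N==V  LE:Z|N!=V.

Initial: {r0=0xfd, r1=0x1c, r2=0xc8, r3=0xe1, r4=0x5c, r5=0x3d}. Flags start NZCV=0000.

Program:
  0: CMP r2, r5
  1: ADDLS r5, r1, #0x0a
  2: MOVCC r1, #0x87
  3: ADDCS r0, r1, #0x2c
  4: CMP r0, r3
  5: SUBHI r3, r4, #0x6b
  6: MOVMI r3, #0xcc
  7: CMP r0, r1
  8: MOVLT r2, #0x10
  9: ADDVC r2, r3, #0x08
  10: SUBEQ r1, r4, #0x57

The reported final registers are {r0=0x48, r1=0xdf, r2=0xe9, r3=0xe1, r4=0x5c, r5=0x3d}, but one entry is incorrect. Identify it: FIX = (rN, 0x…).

FIX = (r1, 0x1c)

0: ✓ CMP  NZCV=1010
1: · ADDLS
2: · MOVCC
3: ✓ ADDCS  r0←0x48
4: ✓ CMP  NZCV=0000
5: · SUBHI
6: · MOVMI
7: ✓ CMP  NZCV=0010
8: · MOVLT
9: ✓ ADDVC  r2←0xe9
10: · SUBEQ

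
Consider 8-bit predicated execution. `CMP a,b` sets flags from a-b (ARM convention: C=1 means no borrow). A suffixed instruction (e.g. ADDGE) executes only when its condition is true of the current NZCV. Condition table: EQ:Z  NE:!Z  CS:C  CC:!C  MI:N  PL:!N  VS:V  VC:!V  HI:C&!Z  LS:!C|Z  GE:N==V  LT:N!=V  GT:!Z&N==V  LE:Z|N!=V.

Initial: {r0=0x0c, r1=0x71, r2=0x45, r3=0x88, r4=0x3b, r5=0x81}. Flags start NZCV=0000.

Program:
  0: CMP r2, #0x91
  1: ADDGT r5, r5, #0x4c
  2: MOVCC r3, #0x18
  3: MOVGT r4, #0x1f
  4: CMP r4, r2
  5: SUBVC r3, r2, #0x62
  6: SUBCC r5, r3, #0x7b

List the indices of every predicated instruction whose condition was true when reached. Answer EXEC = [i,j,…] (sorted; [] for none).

EXEC = [1,2,3,5,6]

[0] flags=1001 → (cmp)
[1] flags=1001 GT?T → r5=0xcd
[2] flags=1001 CC?T → r3=0x18
[3] flags=1001 GT?T → r4=0x1f
[4] flags=1000 → (cmp)
[5] flags=1000 VC?T → r3=0xe3
[6] flags=1000 CC?T → r5=0x68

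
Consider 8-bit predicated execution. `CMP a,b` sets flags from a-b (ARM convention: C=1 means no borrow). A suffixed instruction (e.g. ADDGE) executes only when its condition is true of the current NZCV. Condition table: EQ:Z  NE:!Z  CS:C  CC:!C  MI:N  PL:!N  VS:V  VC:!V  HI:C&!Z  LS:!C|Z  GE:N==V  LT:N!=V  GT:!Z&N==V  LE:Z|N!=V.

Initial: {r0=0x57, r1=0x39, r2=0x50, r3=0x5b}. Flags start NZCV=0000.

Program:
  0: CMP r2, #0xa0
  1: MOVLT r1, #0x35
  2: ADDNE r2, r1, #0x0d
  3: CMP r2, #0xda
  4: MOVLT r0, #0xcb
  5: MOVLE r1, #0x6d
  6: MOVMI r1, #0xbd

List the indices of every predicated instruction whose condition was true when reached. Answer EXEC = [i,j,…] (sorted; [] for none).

[0] flags=1001 → (cmp)
[1] flags=1001 LT?F → skip
[2] flags=1001 NE?T → r2=0x46
[3] flags=0000 → (cmp)
[4] flags=0000 LT?F → skip
[5] flags=0000 LE?F → skip
[6] flags=0000 MI?F → skip

EXEC = [2]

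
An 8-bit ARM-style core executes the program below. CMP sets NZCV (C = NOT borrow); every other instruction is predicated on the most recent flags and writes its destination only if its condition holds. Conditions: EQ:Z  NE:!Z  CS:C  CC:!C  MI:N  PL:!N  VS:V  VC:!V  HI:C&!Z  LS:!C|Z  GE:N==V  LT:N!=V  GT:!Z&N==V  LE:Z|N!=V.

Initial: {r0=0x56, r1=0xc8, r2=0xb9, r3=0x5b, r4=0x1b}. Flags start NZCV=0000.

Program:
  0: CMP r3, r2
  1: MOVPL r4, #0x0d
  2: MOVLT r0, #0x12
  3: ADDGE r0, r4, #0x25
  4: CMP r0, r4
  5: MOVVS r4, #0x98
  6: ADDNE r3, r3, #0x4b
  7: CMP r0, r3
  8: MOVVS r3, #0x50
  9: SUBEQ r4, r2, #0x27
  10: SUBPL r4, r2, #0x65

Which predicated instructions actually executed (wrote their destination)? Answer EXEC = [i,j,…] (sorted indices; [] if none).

EXEC = [3,6,8]

[0] flags=1001 → (cmp)
[1] flags=1001 PL?F → skip
[2] flags=1001 LT?F → skip
[3] flags=1001 GE?T → r0=0x40
[4] flags=0010 → (cmp)
[5] flags=0010 VS?F → skip
[6] flags=0010 NE?T → r3=0xa6
[7] flags=1001 → (cmp)
[8] flags=1001 VS?T → r3=0x50
[9] flags=1001 EQ?F → skip
[10] flags=1001 PL?F → skip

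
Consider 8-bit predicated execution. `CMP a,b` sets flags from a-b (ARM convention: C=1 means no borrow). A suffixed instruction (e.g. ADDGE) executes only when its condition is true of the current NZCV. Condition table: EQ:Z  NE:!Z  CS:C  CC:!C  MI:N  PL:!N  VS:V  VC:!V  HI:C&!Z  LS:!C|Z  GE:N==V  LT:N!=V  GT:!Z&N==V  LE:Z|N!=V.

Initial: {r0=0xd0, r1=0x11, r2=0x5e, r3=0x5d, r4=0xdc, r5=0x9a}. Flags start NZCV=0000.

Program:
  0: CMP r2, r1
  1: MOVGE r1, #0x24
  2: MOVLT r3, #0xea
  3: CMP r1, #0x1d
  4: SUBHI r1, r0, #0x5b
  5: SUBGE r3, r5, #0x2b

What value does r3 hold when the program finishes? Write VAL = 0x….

0: ✓ CMP  NZCV=0010
1: ✓ MOVGE  r1←0x24
2: · MOVLT
3: ✓ CMP  NZCV=0010
4: ✓ SUBHI  r1←0x75
5: ✓ SUBGE  r3←0x6f

VAL = 0x6f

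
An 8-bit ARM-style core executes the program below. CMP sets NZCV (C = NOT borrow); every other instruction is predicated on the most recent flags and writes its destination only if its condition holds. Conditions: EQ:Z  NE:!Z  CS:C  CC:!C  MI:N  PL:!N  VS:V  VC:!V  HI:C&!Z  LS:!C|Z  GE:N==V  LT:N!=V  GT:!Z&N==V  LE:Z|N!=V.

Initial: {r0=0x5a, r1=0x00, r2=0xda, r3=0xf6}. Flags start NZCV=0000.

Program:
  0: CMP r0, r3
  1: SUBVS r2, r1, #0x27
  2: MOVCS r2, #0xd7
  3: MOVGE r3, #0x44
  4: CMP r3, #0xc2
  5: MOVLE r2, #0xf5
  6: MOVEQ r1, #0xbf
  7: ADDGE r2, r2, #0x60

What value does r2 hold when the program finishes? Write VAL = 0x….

0: ✓ CMP  NZCV=0000
1: · SUBVS
2: · MOVCS
3: ✓ MOVGE  r3←0x44
4: ✓ CMP  NZCV=1001
5: · MOVLE
6: · MOVEQ
7: ✓ ADDGE  r2←0x3a

VAL = 0x3a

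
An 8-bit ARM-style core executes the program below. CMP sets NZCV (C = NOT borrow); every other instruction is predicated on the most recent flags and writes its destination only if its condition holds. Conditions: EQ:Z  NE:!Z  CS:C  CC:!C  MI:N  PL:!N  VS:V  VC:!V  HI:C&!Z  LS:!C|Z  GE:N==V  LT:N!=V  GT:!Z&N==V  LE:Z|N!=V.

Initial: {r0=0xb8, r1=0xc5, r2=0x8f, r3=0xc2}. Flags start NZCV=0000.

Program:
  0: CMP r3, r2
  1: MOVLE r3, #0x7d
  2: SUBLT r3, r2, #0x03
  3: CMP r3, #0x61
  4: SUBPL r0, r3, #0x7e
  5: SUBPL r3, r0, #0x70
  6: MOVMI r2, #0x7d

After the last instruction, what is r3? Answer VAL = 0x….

[0] flags=0010 → (cmp)
[1] flags=0010 LE?F → skip
[2] flags=0010 LT?F → skip
[3] flags=0011 → (cmp)
[4] flags=0011 PL?T → r0=0x44
[5] flags=0011 PL?T → r3=0xd4
[6] flags=0011 MI?F → skip

VAL = 0xd4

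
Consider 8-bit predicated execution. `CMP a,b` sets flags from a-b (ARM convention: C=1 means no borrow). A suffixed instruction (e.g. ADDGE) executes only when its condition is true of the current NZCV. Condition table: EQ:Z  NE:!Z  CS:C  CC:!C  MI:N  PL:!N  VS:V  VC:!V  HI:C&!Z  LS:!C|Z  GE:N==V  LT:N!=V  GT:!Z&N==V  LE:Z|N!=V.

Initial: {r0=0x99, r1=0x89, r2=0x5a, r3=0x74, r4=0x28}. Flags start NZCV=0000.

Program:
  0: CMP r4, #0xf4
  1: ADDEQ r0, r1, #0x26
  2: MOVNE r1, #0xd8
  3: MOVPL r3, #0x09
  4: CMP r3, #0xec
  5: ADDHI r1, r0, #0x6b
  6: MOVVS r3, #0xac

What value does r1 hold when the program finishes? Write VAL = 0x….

0: ✓ CMP  NZCV=0000
1: · ADDEQ
2: ✓ MOVNE  r1←0xd8
3: ✓ MOVPL  r3←0x09
4: ✓ CMP  NZCV=0000
5: · ADDHI
6: · MOVVS

VAL = 0xd8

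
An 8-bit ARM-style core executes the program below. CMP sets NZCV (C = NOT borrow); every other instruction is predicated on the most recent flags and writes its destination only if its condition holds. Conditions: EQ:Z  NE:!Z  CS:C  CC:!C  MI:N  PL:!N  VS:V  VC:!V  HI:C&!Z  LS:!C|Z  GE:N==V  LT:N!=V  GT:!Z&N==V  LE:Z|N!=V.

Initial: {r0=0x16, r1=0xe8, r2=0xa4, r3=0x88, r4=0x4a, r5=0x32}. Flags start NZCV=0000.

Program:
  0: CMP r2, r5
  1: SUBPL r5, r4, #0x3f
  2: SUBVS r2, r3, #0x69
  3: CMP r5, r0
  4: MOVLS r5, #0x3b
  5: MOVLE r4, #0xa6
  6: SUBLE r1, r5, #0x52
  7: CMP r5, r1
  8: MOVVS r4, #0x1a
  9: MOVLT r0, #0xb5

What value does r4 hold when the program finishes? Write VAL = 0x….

VAL = 0xa6

0: ✓ CMP  NZCV=0011
1: ✓ SUBPL  r5←0x0b
2: ✓ SUBVS  r2←0x1f
3: ✓ CMP  NZCV=1000
4: ✓ MOVLS  r5←0x3b
5: ✓ MOVLE  r4←0xa6
6: ✓ SUBLE  r1←0xe9
7: ✓ CMP  NZCV=0000
8: · MOVVS
9: · MOVLT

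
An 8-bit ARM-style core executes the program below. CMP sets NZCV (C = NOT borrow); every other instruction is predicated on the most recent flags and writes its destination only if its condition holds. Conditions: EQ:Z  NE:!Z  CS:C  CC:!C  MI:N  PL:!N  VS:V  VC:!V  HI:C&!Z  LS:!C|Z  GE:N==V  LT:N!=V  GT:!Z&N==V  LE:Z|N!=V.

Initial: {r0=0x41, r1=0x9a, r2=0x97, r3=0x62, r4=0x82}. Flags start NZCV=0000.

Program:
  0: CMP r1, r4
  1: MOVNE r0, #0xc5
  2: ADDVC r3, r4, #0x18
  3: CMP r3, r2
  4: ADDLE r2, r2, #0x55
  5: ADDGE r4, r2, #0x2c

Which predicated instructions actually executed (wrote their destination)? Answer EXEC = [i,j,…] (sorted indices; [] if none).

[0] flags=0010 → (cmp)
[1] flags=0010 NE?T → r0=0xc5
[2] flags=0010 VC?T → r3=0x9a
[3] flags=0010 → (cmp)
[4] flags=0010 LE?F → skip
[5] flags=0010 GE?T → r4=0xc3

EXEC = [1,2,5]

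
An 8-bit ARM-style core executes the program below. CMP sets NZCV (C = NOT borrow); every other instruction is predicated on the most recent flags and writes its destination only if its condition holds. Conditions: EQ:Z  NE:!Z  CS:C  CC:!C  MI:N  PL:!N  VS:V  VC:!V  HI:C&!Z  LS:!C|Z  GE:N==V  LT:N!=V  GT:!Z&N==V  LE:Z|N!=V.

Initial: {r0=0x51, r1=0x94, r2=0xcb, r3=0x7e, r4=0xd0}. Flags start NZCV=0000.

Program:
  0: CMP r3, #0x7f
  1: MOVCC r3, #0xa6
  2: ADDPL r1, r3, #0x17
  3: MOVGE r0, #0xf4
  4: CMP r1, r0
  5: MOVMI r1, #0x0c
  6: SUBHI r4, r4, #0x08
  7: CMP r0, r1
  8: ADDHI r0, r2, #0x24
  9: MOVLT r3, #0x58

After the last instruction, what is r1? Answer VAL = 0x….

VAL = 0x94

[0] flags=1000 → (cmp)
[1] flags=1000 CC?T → r3=0xa6
[2] flags=1000 PL?F → skip
[3] flags=1000 GE?F → skip
[4] flags=0011 → (cmp)
[5] flags=0011 MI?F → skip
[6] flags=0011 HI?T → r4=0xc8
[7] flags=1001 → (cmp)
[8] flags=1001 HI?F → skip
[9] flags=1001 LT?F → skip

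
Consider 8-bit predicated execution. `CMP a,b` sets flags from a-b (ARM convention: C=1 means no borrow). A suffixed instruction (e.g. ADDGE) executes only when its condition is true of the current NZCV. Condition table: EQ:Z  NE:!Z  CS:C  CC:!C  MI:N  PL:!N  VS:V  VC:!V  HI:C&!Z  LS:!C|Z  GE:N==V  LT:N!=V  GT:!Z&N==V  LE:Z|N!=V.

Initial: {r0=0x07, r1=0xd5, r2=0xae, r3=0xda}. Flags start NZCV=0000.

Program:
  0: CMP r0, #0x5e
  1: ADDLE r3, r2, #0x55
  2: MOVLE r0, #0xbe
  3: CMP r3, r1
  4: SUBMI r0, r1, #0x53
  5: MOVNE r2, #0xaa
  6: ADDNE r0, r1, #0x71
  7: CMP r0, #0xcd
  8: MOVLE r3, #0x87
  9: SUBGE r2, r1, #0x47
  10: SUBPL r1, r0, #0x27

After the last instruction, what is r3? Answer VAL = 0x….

[0] flags=1000 → (cmp)
[1] flags=1000 LE?T → r3=0x03
[2] flags=1000 LE?T → r0=0xbe
[3] flags=0000 → (cmp)
[4] flags=0000 MI?F → skip
[5] flags=0000 NE?T → r2=0xaa
[6] flags=0000 NE?T → r0=0x46
[7] flags=0000 → (cmp)
[8] flags=0000 LE?F → skip
[9] flags=0000 GE?T → r2=0x8e
[10] flags=0000 PL?T → r1=0x1f

VAL = 0x03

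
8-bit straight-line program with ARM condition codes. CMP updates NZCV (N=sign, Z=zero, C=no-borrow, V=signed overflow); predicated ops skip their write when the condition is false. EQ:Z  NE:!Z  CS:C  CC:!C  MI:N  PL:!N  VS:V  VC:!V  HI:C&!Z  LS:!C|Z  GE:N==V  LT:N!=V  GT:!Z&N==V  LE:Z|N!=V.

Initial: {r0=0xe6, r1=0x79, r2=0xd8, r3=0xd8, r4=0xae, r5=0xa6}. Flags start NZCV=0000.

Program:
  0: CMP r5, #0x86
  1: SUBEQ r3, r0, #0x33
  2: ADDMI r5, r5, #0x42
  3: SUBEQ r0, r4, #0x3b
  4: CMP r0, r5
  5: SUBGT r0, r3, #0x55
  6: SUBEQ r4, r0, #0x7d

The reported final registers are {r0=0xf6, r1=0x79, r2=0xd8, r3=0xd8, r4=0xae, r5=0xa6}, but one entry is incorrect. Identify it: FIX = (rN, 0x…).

0: ✓ CMP  NZCV=0010
1: · SUBEQ
2: · ADDMI
3: · SUBEQ
4: ✓ CMP  NZCV=0010
5: ✓ SUBGT  r0←0x83
6: · SUBEQ

FIX = (r0, 0x83)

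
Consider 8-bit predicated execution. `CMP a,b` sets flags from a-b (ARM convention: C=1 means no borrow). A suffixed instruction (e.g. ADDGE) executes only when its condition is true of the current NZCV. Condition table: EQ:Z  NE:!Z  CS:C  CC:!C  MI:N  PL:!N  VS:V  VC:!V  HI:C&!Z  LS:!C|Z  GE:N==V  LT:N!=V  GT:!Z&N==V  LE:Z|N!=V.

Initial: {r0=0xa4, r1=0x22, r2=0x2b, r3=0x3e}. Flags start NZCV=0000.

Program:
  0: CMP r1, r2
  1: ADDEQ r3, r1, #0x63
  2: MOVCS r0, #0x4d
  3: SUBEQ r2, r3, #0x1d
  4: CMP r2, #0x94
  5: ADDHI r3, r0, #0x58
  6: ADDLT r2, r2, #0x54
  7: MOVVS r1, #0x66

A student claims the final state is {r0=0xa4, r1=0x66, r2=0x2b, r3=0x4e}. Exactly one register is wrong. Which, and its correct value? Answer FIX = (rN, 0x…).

[0] flags=1000 → (cmp)
[1] flags=1000 EQ?F → skip
[2] flags=1000 CS?F → skip
[3] flags=1000 EQ?F → skip
[4] flags=1001 → (cmp)
[5] flags=1001 HI?F → skip
[6] flags=1001 LT?F → skip
[7] flags=1001 VS?T → r1=0x66

FIX = (r3, 0x3e)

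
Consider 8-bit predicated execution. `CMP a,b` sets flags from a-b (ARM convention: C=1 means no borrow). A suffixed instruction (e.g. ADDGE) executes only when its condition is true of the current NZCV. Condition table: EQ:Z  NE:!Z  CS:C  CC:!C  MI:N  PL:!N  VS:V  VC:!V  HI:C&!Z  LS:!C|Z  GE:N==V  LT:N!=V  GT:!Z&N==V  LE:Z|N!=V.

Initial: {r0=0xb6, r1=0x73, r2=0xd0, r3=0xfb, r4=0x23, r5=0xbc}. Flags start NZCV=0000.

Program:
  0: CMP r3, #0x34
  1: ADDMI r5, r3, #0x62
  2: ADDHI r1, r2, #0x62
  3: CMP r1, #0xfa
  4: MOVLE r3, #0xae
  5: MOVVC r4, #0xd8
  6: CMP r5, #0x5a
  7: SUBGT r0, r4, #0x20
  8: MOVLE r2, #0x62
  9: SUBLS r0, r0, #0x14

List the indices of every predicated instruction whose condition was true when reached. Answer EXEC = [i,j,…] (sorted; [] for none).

EXEC = [1,2,5,7]

[0] flags=1010 → (cmp)
[1] flags=1010 MI?T → r5=0x5d
[2] flags=1010 HI?T → r1=0x32
[3] flags=0000 → (cmp)
[4] flags=0000 LE?F → skip
[5] flags=0000 VC?T → r4=0xd8
[6] flags=0010 → (cmp)
[7] flags=0010 GT?T → r0=0xb8
[8] flags=0010 LE?F → skip
[9] flags=0010 LS?F → skip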